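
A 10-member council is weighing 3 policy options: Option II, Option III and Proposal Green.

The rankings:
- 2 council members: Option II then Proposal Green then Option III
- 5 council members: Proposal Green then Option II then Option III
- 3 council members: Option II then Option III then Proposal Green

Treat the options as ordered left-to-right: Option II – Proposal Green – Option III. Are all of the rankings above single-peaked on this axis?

no

Axis positions: Option II=1, Proposal Green=2, Option III=3.
Ballot type 1 (peak Option II at position 1): ranking walks positions 1-2-3, expanding outward from the peak — single-peaked.
Ballot type 2 (peak Proposal Green at position 2): ranking walks positions 2-1-3, expanding outward from the peak — single-peaked.
Ballot type 3: ranking walks positions 1-3-2; Option III is ranked above Proposal Green even though Proposal Green lies between Option III and the peak Option II on the axis — preferences dip and rise again. Not single-peaked.
Ballot type 3 violates single-peakedness, so the profile is not single-peaked on this axis.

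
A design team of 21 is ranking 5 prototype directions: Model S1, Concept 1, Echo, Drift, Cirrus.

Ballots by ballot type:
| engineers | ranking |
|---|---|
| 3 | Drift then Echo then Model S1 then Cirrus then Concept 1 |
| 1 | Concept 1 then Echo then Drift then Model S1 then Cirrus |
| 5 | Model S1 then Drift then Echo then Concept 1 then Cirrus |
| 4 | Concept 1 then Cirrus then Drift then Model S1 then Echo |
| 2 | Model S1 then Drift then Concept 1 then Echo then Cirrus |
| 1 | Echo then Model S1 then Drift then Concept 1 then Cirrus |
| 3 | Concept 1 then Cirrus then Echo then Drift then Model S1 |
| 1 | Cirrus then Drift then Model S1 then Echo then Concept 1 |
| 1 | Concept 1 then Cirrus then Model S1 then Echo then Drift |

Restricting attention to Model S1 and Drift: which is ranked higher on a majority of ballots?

Drift

Ballots ranking Model S1 above Drift: 5 + 2 + 1 + 1 = 9.
Ballots ranking Drift above Model S1: 21 − 9 = 12.
Drift wins the head-to-head 12–9.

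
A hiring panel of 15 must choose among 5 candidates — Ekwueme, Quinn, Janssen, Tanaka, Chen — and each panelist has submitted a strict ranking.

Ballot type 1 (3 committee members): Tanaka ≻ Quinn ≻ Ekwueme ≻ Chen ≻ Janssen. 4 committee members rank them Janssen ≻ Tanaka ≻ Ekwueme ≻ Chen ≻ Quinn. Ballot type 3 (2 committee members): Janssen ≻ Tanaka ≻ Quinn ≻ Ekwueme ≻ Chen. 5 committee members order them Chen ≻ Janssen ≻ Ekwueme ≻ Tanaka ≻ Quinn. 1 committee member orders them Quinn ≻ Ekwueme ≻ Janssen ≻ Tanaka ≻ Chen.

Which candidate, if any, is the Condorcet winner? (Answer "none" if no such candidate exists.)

Pairwise majorities:
Ekwueme vs Quinn: 4+5 = 9 for Ekwueme, 6 for Quinn — Ekwueme by 9–6.
Ekwueme vs Janssen: 3+1 = 4 for Ekwueme, 11 for Janssen — Janssen by 11–4.
Ekwueme vs Tanaka: 6 to 9, Tanaka.
Ekwueme vs Chen: 3+4+2+1 = 10 for Ekwueme, 5 for Chen — Ekwueme by 10–5.
Quinn vs Janssen: 3+1 = 4 for Quinn, 11 for Janssen — Janssen by 11–4.
Quinn vs Tanaka: 1 for Quinn, 14 for Tanaka — Tanaka by 14–1.
Quinn vs Chen: Quinn is ranked higher on 3+2+1 = 6 ballots, Chen on 9. Chen wins 9–6.
Janssen vs Tanaka: 12 to 3, Janssen.
Janssen vs Chen: Janssen is ranked higher on 4+2+1 = 7 ballots, Chen on 8. Chen wins 8–7.
Tanaka vs Chen: Tanaka preferred on 3+4+2+1 = 10 ballots; Tanaka wins 10–5.
No candidate is unbeaten: Ekwueme loses to Janssen; Quinn loses to Ekwueme; Janssen loses to Chen; Tanaka loses to Janssen; Chen loses to Ekwueme. In particular Ekwueme > Chen > Janssen > Ekwueme is a majority cycle — no Condorcet winner exists.

none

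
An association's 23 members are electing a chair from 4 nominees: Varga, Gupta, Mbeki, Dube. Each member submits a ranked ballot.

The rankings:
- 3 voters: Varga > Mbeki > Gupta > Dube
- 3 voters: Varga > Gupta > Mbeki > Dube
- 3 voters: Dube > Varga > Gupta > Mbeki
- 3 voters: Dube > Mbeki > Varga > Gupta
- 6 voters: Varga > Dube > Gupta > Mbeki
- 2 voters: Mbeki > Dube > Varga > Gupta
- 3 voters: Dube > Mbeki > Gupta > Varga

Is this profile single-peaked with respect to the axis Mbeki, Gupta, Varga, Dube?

no

Axis positions: Mbeki=1, Gupta=2, Varga=3, Dube=4.
Type 1: ranking walks positions 3-1-2-4; Mbeki is ranked above Gupta even though Gupta lies between Mbeki and the peak Varga on the axis — preferences dip and rise again. Not single-peaked.
Type 2 (peak Varga at position 3): ranking walks positions 3-2-1-4, expanding outward from the peak — single-peaked.
Type 3 (peak Dube at position 4): ranking walks positions 4-3-2-1, expanding outward from the peak — single-peaked.
Type 4: ranking walks positions 4-1-3-2; Mbeki is ranked above Varga even though Varga lies between Mbeki and the peak Dube on the axis — preferences dip and rise again. Not single-peaked.
Type 5 (peak Varga at position 3): ranking walks positions 3-4-2-1, expanding outward from the peak — single-peaked.
Type 6: ranking walks positions 1-4-3-2; Dube is ranked above Gupta even though Gupta lies between Dube and the peak Mbeki on the axis — preferences dip and rise again. Not single-peaked.
Type 7: ranking walks positions 4-1-2-3; Mbeki is ranked above Varga even though Varga lies between Mbeki and the peak Dube on the axis — preferences dip and rise again. Not single-peaked.
Type 1 violates single-peakedness, so the profile is not single-peaked on this axis.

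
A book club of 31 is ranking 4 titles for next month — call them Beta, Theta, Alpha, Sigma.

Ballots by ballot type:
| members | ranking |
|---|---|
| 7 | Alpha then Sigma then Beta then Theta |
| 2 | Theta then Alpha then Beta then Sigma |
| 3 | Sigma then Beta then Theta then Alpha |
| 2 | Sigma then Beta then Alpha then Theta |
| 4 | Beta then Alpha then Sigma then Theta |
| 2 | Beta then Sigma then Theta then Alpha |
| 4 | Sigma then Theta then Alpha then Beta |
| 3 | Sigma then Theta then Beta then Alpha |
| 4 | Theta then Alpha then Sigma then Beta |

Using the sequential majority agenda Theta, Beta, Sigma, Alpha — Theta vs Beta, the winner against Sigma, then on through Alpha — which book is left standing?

Round 1: Theta vs Beta — 13–18, Beta advances.
Round 2: Beta vs Sigma — 8–23, Sigma advances.
Round 3: Sigma vs Alpha — 14–17, Alpha advances.
The agenda winner is Alpha.

Alpha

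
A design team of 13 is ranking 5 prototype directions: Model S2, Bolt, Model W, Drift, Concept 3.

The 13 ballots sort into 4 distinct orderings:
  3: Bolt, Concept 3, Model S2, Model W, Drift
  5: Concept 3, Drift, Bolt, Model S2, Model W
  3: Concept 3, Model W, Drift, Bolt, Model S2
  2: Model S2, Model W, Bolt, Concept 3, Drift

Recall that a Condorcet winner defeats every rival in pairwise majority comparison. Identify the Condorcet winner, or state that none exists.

Pairwise majorities:
Model S2 vs Bolt: Bolt wins 11–2.
Model S2–Model W: Model S2 10–3.
Model S2–Drift: Drift 8–5.
Model S2 vs Concept 3: Concept 3, 11–2.
Bolt vs Model W: Bolt, 8–5.
Bolt vs Drift: Drift wins 8–5.
Bolt vs Concept 3: Concept 3 wins 8–5.
Model W–Drift: Model W 8–5.
Model W vs Concept 3: Concept 3, 11–2.
Drift vs Concept 3: Concept 3, 13–0.
Concept 3 wins every pairwise contest, so Concept 3 is the Condorcet winner.

Concept 3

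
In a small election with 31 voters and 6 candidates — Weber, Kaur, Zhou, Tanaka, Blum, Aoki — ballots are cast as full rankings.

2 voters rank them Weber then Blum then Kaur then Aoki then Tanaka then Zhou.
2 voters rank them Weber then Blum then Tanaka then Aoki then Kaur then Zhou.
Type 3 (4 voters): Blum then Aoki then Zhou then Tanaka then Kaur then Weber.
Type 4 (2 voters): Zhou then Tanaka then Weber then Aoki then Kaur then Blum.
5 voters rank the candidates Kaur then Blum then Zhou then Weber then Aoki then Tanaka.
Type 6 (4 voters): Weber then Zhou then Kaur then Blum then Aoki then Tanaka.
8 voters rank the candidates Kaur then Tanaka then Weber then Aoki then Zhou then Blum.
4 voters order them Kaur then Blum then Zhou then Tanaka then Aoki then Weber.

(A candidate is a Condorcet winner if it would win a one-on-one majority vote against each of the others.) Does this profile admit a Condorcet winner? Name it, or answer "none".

Check each pair by majority over 31 ballots:
Weber–Kaur: Kaur 21–10.
Weber vs Zhou: Weber, 16–15.
Weber vs Tanaka: Tanaka wins 18–13.
Weber vs Blum: Weber wins 18–13.
Weber vs Aoki: Weber, 23–8.
Kaur vs Zhou: Kaur wins 21–10.
Kaur–Tanaka: Kaur 23–8.
Kaur vs Blum: Kaur wins 23–8.
Kaur–Aoki: Kaur 23–8.
Zhou vs Tanaka: Zhou, 19–12.
Zhou vs Blum: Blum wins 17–14.
Zhou vs Aoki: Aoki wins 16–15.
Tanaka–Blum: Blum 21–10.
Tanaka–Aoki: Tanaka 16–15.
Blum–Aoki: Blum 21–10.
Only Kaur has no losses; Kaur is the Condorcet winner.

Kaur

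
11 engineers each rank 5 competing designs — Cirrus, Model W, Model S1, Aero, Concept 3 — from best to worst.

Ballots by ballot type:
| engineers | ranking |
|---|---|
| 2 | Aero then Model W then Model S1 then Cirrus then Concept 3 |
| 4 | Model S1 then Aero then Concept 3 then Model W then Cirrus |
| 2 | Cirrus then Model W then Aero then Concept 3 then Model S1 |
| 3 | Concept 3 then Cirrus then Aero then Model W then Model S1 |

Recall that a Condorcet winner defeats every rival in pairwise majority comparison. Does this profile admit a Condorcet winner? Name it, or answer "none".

Aero

Check each pair by majority over 11 ballots:
Cirrus–Model W: Model W 6–5.
Cirrus vs Model S1: Model S1 wins 6–5.
Cirrus–Aero: Aero 6–5.
Cirrus vs Concept 3: Concept 3, 7–4.
Model W–Model S1: Model W 7–4.
Model W–Aero: Aero 9–2.
Model W–Concept 3: Concept 3 7–4.
Model S1 vs Aero: Aero wins 7–4.
Model S1 vs Concept 3: Model S1, 6–5.
Aero vs Concept 3: Aero wins 8–3.
Only Aero has no losses; Aero is the Condorcet winner.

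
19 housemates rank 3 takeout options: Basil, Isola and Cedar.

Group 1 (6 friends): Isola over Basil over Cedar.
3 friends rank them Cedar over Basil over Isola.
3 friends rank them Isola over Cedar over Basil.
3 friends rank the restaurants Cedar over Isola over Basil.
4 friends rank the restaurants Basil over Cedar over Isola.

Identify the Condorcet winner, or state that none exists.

Head-to-head results (19 friends):
Basil–Isola: Isola 12–7.
Basil vs Cedar: Basil, 10–9.
Isola vs Cedar: Cedar wins 10–9.
Each restaurant drops at least one matchup (Basil loses to Isola; Isola loses to Cedar; Cedar loses to Basil); the cycle Basil > Cedar > Isola > Basil rules out a Condorcet winner.

none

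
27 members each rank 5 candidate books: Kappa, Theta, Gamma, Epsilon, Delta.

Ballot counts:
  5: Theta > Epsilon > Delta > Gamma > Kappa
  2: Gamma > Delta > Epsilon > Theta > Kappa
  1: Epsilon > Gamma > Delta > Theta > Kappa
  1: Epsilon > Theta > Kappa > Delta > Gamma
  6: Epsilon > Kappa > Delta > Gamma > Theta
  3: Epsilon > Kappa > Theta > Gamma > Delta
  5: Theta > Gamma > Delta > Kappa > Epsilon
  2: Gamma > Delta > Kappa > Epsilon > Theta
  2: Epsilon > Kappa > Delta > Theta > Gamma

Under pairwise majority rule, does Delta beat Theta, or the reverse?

Theta

Ballots ranking Delta above Theta: 2 + 1 + 6 + 2 + 2 = 13.
Ballots ranking Theta above Delta: 27 − 13 = 14.
Theta wins the head-to-head 14–13.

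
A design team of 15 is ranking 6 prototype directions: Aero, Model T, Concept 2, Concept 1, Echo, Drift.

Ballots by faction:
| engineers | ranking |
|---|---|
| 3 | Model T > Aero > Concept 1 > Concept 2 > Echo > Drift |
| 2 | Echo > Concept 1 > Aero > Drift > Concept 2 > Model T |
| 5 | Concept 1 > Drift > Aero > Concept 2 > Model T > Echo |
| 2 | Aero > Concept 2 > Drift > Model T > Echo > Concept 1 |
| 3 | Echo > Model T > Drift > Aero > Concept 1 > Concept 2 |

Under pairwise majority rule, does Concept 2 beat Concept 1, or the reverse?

Concept 1

Ballots ranking Concept 2 above Concept 1: 2.
Ballots ranking Concept 1 above Concept 2: 15 − 2 = 13.
Concept 1 wins the head-to-head 13–2.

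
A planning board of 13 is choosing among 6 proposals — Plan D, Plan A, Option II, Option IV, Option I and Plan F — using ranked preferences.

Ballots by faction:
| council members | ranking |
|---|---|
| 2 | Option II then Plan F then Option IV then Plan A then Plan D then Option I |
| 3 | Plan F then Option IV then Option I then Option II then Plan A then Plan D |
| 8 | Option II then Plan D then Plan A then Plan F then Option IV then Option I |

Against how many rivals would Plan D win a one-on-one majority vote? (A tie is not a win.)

Plan D against each rival (13 council members):
Plan D vs Plan A: Plan D is ranked higher on 8 ballots, Plan A on 5. Plan D wins 8–5.
Plan D vs Option II: Plan D is ranked higher on 0 ballots, Option II on 13. Option II wins 13–0.
Plan D vs Option IV: 8 to 5, Plan D.
Plan D–Option I: Plan D 10–3.
Plan D–Plan F: Plan D 8–5.
Plan D beats Plan A, Option IV, Option I, Plan F; loses to Option II — 4 pairwise wins.

4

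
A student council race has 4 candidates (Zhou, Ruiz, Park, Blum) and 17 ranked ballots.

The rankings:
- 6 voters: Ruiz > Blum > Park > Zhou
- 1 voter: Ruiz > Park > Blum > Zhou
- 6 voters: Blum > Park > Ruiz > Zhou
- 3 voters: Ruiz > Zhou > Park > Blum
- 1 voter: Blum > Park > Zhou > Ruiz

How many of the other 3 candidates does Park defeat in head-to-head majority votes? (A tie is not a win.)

1

Park against each rival (17 voters):
Park vs Zhou: 6+1+6+1 = 14 for Park, 3 for Zhou — Park by 14–3.
Park vs Ruiz: Park preferred on 6+1 = 7 ballots; Ruiz wins 10–7.
Park vs Blum: Blum, 13–4.
Park beats Zhou; loses to Ruiz, Blum — 1 pairwise win.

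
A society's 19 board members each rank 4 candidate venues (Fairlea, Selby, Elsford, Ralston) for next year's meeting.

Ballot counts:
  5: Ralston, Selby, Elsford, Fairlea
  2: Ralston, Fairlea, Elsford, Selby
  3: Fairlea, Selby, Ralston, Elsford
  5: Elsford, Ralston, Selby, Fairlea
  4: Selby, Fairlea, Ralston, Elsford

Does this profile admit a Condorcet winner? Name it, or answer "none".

Ralston

Pairwise majorities:
Fairlea–Selby: Selby 14–5.
Fairlea–Elsford: Elsford 10–9.
Fairlea–Ralston: Ralston 12–7.
Selby vs Elsford: Selby, 12–7.
Selby vs Ralston: 7 to 12, Ralston.
Elsford vs Ralston: Elsford is ranked higher on 5 ballots, Ralston on 14. Ralston wins 14–5.
Ralston defeats every rival head-to-head and is the Condorcet winner.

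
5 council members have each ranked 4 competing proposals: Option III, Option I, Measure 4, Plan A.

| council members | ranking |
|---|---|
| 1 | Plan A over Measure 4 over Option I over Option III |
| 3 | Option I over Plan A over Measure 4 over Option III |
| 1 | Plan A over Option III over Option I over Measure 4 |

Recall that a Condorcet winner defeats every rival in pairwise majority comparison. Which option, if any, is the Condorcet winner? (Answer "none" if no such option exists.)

Option I

Pairwise majorities:
Option III vs Option I: Option I wins 4–1.
Option III vs Measure 4: Measure 4 wins 4–1.
Option III vs Plan A: Plan A wins 5–0.
Option I–Measure 4: Option I 4–1.
Option I–Plan A: Option I 3–2.
Measure 4 vs Plan A: Plan A wins 5–0.
Option I beats each of Option III, Measure 4, Plan A — Option I is the Condorcet winner.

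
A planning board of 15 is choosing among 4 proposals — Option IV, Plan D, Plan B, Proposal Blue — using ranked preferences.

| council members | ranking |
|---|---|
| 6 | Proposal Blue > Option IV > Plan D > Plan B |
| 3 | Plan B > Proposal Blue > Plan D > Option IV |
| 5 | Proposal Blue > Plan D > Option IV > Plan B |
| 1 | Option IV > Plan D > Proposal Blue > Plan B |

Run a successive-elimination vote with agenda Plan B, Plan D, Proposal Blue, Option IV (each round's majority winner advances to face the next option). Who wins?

Proposal Blue

Round 1: Plan B vs Plan D — 3–12, Plan D advances.
Round 2: Plan D vs Proposal Blue — 1–14, Proposal Blue advances.
Round 3: Proposal Blue vs Option IV — 14–1, Proposal Blue advances.
Proposal Blue survives the agenda.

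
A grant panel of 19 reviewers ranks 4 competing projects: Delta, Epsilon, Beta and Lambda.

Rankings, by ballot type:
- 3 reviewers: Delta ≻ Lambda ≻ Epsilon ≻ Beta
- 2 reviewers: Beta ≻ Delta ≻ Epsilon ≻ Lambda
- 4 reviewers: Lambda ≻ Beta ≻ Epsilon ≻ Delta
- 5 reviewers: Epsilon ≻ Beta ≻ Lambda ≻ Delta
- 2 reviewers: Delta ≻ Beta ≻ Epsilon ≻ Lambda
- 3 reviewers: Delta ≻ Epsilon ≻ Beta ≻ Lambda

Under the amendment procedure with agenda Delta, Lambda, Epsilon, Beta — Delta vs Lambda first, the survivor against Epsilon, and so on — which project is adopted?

Round 1: Delta vs Lambda — 10–9, Delta advances.
Round 2: Delta vs Epsilon — 10–9, Delta advances.
Round 3: Delta vs Beta — 8–11, Beta advances.
The agenda winner is Beta.

Beta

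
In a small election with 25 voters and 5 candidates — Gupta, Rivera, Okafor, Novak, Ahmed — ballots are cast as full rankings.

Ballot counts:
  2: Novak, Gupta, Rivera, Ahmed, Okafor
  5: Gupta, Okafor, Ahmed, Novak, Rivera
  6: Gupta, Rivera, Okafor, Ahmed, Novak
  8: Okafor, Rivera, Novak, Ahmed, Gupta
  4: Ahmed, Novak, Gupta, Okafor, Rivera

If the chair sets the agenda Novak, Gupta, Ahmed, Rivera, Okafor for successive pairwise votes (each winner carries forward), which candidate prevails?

Okafor

Round 1: Novak vs Gupta — 14–11, Novak advances.
Round 2: Novak vs Ahmed — 10–15, Ahmed advances.
Round 3: Ahmed vs Rivera — 9–16, Rivera advances.
Round 4: Rivera vs Okafor — 8–17, Okafor advances.
The agenda winner is Okafor.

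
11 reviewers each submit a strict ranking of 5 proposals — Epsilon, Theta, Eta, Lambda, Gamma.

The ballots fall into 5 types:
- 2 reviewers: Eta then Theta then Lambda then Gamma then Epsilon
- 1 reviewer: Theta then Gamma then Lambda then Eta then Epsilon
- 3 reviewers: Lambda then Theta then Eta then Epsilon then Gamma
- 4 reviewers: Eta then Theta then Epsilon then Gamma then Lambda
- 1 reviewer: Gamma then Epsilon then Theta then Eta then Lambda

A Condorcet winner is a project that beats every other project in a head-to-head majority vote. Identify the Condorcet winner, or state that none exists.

Pairwise majorities:
Epsilon vs Theta: Epsilon is ranked higher on 1 ballot, Theta on 10. Theta wins 10–1.
Epsilon vs Eta: Epsilon is ranked higher on 1 ballot, Eta on 10. Eta wins 10–1.
Epsilon vs Lambda: 4+1 = 5 for Epsilon, 6 for Lambda — Lambda by 6–5.
Epsilon vs Gamma: 3+4 = 7 for Epsilon, 4 for Gamma — Epsilon by 7–4.
Theta vs Eta: Theta is ranked higher on 1+3+1 = 5 ballots, Eta on 6. Eta wins 6–5.
Theta vs Lambda: 2+1+4+1 = 8 for Theta, 3 for Lambda — Theta by 8–3.
Theta vs Gamma: Theta preferred on 2+1+3+4 = 10 ballots; Theta wins 10–1.
Eta vs Lambda: 2+4+1 = 7 for Eta, 4 for Lambda — Eta by 7–4.
Eta vs Gamma: Eta preferred on 2+3+4 = 9 ballots; Eta wins 9–2.
Lambda vs Gamma: 5 to 6, Gamma.
Only Eta has no losses; Eta is the Condorcet winner.

Eta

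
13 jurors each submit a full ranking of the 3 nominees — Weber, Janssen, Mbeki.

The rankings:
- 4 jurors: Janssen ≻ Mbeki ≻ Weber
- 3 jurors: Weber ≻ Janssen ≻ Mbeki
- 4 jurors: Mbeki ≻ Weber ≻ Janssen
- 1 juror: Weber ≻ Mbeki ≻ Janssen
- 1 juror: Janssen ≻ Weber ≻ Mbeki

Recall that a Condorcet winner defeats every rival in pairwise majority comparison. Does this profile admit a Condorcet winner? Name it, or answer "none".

none

Head-to-head results (13 jurors):
Weber vs Janssen: 3+4+1 = 8 for Weber, 5 for Janssen — Weber by 8–5.
Weber vs Mbeki: Weber preferred on 3+1+1 = 5 ballots; Mbeki wins 8–5.
Janssen–Mbeki: Janssen 8–5.
No nominee is unbeaten: Weber loses to Mbeki; Janssen loses to Weber; Mbeki loses to Janssen. In particular Weber beats Janssen beats Mbeki beats Weber is a majority cycle — no Condorcet winner exists.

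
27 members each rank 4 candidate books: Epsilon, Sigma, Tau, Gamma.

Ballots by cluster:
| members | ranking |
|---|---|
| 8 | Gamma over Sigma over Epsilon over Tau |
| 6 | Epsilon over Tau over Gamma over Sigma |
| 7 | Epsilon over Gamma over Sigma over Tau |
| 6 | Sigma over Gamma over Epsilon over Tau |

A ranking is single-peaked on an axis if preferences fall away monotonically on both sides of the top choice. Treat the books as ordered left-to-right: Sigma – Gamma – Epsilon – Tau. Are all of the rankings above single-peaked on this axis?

Axis positions: Sigma=1, Gamma=2, Epsilon=3, Tau=4.
Cluster 1 (peak Gamma at position 2): ranking walks positions 2-1-3-4, expanding outward from the peak — single-peaked.
Cluster 2 (peak Epsilon at position 3): ranking walks positions 3-4-2-1, expanding outward from the peak — single-peaked.
Cluster 3 (peak Epsilon at position 3): ranking walks positions 3-2-1-4, expanding outward from the peak — single-peaked.
Cluster 4 (peak Sigma at position 1): ranking walks positions 1-2-3-4, expanding outward from the peak — single-peaked.
Every ranking is single-peaked on this axis.

yes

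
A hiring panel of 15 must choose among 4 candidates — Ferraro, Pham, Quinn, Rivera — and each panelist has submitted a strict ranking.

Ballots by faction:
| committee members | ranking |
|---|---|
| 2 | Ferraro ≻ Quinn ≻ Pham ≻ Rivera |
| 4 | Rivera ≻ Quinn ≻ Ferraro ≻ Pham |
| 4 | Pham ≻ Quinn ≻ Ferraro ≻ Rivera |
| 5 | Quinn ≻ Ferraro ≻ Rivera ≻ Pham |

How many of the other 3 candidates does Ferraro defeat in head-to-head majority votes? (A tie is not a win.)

2

Ferraro against each rival (15 committee members):
Ferraro vs Pham: Ferraro preferred on 2+4+5 = 11 ballots; Ferraro wins 11–4.
Ferraro–Quinn: Quinn 13–2.
Ferraro vs Rivera: Ferraro is ranked higher on 2+4+5 = 11 ballots, Rivera on 4. Ferraro wins 11–4.
Ferraro beats Pham, Rivera; loses to Quinn — 2 pairwise wins.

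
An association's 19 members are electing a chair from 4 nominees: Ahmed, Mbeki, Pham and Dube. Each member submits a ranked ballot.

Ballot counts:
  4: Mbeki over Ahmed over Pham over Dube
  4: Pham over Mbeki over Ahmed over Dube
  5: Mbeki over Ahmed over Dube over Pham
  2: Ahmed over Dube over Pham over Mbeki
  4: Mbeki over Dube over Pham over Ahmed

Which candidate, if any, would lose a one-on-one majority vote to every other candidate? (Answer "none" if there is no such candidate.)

Pairwise majorities:
Ahmed vs Mbeki: Mbeki wins 17–2.
Ahmed vs Pham: Ahmed is ranked higher on 4+5+2 = 11 ballots, Pham on 8. Ahmed wins 11–8.
Ahmed vs Dube: Ahmed, 15–4.
Mbeki–Pham: Mbeki 13–6.
Mbeki vs Dube: Mbeki wins 17–2.
Pham–Dube: Dube 11–8.
Pham is beaten in every head-to-head and is the Condorcet loser.

Pham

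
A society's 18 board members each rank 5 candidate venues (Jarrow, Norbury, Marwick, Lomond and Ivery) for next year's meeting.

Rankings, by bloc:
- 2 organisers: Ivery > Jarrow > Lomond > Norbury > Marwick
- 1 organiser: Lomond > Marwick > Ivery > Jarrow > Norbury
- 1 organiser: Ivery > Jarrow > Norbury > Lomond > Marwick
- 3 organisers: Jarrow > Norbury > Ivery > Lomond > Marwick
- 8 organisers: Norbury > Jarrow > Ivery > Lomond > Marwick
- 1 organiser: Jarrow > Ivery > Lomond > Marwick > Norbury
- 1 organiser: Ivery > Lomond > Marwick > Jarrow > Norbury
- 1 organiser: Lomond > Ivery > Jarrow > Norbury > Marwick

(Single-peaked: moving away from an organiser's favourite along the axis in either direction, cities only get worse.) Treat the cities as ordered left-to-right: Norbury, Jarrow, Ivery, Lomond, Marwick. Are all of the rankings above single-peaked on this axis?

Axis positions: Norbury=1, Jarrow=2, Ivery=3, Lomond=4, Marwick=5.
Bloc 1 (peak Ivery at position 3): ranking walks positions 3-2-4-1-5, expanding outward from the peak — single-peaked.
Bloc 2 (peak Lomond at position 4): ranking walks positions 4-5-3-2-1, expanding outward from the peak — single-peaked.
Bloc 3 (peak Ivery at position 3): ranking walks positions 3-2-1-4-5, expanding outward from the peak — single-peaked.
Bloc 4 (peak Jarrow at position 2): ranking walks positions 2-1-3-4-5, expanding outward from the peak — single-peaked.
Bloc 5 (peak Norbury at position 1): ranking walks positions 1-2-3-4-5, expanding outward from the peak — single-peaked.
Bloc 6 (peak Jarrow at position 2): ranking walks positions 2-3-4-5-1, expanding outward from the peak — single-peaked.
Bloc 7 (peak Ivery at position 3): ranking walks positions 3-4-5-2-1, expanding outward from the peak — single-peaked.
Bloc 8 (peak Lomond at position 4): ranking walks positions 4-3-2-1-5, expanding outward from the peak — single-peaked.
Every ranking is single-peaked on this axis.

yes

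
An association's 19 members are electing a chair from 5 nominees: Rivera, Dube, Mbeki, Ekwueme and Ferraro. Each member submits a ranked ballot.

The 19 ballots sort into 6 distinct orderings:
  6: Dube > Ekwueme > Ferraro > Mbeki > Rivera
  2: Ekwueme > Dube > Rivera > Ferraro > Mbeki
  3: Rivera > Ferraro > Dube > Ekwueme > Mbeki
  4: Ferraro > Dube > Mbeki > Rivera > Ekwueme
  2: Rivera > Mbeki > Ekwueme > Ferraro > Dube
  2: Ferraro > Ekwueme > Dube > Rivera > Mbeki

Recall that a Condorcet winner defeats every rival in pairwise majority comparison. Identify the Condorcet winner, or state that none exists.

Check each pair by majority over 19 ballots:
Rivera vs Dube: Rivera is ranked higher on 3+2 = 5 ballots, Dube on 14. Dube wins 14–5.
Rivera vs Mbeki: Rivera is ranked higher on 2+3+2+2 = 9 ballots, Mbeki on 10. Mbeki wins 10–9.
Rivera vs Ekwueme: 3+4+2 = 9 for Rivera, 10 for Ekwueme — Ekwueme by 10–9.
Rivera vs Ferraro: Rivera preferred on 2+3+2 = 7 ballots; Ferraro wins 12–7.
Dube vs Mbeki: Dube is ranked higher on 6+2+3+4+2 = 17 ballots, Mbeki on 2. Dube wins 17–2.
Dube vs Ekwueme: Dube is ranked higher on 6+3+4 = 13 ballots, Ekwueme on 6. Dube wins 13–6.
Dube vs Ferraro: Dube is ranked higher on 6+2 = 8 ballots, Ferraro on 11. Ferraro wins 11–8.
Mbeki vs Ekwueme: 6 to 13, Ekwueme.
Mbeki vs Ferraro: Mbeki preferred on 2 ballots; Ferraro wins 17–2.
Ekwueme vs Ferraro: Ekwueme is ranked higher on 6+2+2 = 10 ballots, Ferraro on 9. Ekwueme wins 10–9.
No candidate is unbeaten: Rivera loses to Dube; Dube loses to Ferraro; Mbeki loses to Dube; Ekwueme loses to Dube; Ferraro loses to Ekwueme. In particular Dube > Ekwueme > Ferraro > Dube is a majority cycle — no Condorcet winner exists.

none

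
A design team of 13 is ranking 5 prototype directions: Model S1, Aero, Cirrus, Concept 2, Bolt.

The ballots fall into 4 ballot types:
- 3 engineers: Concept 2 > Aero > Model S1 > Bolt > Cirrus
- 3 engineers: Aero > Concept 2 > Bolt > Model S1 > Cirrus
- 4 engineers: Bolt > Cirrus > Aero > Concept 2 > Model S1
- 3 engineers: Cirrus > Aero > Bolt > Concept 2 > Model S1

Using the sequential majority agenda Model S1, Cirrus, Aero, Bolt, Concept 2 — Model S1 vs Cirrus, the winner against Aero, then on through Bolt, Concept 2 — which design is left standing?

Round 1: Model S1 vs Cirrus — 6–7, Cirrus advances.
Round 2: Cirrus vs Aero — 7–6, Cirrus advances.
Round 3: Cirrus vs Bolt — 3–10, Bolt advances.
Round 4: Bolt vs Concept 2 — 7–6, Bolt advances.
The agenda winner is Bolt.

Bolt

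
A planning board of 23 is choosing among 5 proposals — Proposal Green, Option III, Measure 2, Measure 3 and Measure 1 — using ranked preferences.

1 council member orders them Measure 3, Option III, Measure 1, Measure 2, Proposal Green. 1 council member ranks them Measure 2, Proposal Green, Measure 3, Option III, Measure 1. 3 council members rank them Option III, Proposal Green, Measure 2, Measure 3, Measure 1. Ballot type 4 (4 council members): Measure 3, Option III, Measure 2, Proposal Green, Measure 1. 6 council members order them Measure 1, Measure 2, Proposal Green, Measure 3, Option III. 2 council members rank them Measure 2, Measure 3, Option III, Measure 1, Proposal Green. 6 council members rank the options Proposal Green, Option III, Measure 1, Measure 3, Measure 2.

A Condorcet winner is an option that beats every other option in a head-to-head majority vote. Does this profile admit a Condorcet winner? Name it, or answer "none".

none

Check each pair by majority over 23 ballots:
Proposal Green vs Option III: Proposal Green wins 13–10.
Proposal Green–Measure 2: Measure 2 14–9.
Proposal Green vs Measure 3: Proposal Green wins 16–7.
Proposal Green–Measure 1: Proposal Green 14–9.
Option III–Measure 2: Option III 14–9.
Option III–Measure 3: Measure 3 14–9.
Option III–Measure 1: Option III 17–6.
Measure 2–Measure 3: Measure 2 12–11.
Measure 2 vs Measure 1: Measure 1, 13–10.
Measure 3–Measure 1: Measure 1 12–11.
Every option loses at least once (Proposal Green loses to Measure 2; Option III loses to Proposal Green; Measure 2 loses to Option III; Measure 3 loses to Proposal Green; Measure 1 loses to Proposal Green). The majority relation contains the cycle Proposal Green → Option III → Measure 2 → Proposal Green, so there is no Condorcet winner.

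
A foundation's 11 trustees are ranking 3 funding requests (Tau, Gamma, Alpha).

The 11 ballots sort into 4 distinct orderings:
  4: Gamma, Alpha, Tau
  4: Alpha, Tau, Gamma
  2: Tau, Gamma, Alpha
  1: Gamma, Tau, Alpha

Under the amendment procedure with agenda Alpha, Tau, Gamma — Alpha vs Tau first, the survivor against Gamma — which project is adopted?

Round 1: Alpha vs Tau — 8–3, Alpha advances.
Round 2: Alpha vs Gamma — 4–7, Gamma advances.
Gamma survives the agenda.

Gamma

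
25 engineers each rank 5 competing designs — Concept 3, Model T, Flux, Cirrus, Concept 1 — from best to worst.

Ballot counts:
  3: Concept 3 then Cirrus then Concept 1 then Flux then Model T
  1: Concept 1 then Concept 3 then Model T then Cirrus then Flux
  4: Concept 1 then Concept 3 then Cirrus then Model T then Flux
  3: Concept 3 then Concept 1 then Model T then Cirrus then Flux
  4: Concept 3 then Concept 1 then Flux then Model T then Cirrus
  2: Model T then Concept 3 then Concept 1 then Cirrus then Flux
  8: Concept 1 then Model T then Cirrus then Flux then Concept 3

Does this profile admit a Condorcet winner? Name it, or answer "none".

Concept 1

Pairwise majorities:
Concept 3 vs Model T: 3+1+4+3+4 = 15 for Concept 3, 10 for Model T — Concept 3 by 15–10.
Concept 3–Flux: Concept 3 17–8.
Concept 3 vs Cirrus: Concept 3 wins 17–8.
Concept 3 vs Concept 1: Concept 3 preferred on 3+3+4+2 = 12 ballots; Concept 1 wins 13–12.
Model T vs Flux: Model T preferred on 1+4+3+2+8 = 18 ballots; Model T wins 18–7.
Model T–Cirrus: Model T 18–7.
Model T vs Concept 1: Concept 1, 23–2.
Flux vs Cirrus: Cirrus wins 21–4.
Flux vs Concept 1: Concept 1 wins 25–0.
Cirrus–Concept 1: Concept 1 22–3.
Only Concept 1 has no losses; Concept 1 is the Condorcet winner.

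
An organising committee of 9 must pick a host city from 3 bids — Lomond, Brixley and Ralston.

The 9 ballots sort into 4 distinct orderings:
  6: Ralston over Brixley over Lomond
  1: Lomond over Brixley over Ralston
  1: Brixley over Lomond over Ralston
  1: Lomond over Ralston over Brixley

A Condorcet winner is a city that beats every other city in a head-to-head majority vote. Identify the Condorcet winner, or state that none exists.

Ralston

Head-to-head results (9 organisers):
Lomond vs Brixley: Lomond preferred on 1+1 = 2 ballots; Brixley wins 7–2.
Lomond vs Ralston: Lomond is ranked higher on 1+1+1 = 3 ballots, Ralston on 6. Ralston wins 6–3.
Brixley vs Ralston: 1+1 = 2 for Brixley, 7 for Ralston — Ralston by 7–2.
Ralston wins every pairwise contest, so Ralston is the Condorcet winner.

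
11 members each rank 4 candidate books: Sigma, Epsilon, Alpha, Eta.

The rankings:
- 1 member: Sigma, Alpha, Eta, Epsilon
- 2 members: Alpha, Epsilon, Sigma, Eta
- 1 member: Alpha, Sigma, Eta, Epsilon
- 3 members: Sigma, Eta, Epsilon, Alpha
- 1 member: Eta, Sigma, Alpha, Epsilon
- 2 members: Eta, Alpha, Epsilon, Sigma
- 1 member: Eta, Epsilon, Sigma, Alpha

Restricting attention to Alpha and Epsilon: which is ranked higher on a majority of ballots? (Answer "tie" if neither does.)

Alpha

Ballots ranking Alpha above Epsilon: 1 + 2 + 1 + 1 + 2 = 7.
Ballots ranking Epsilon above Alpha: 11 − 7 = 4.
Alpha wins the head-to-head 7–4.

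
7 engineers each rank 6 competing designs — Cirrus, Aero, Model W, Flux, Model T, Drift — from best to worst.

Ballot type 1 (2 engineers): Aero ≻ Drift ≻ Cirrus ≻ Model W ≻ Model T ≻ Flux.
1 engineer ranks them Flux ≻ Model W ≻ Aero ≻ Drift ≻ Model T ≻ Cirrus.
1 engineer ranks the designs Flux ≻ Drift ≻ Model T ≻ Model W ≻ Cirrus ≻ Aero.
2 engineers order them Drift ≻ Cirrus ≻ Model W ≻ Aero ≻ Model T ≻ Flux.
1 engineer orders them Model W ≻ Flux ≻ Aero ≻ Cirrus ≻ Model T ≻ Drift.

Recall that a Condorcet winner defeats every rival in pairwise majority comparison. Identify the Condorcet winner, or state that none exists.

none

Head-to-head results (7 engineers):
Cirrus vs Aero: Cirrus preferred on 1+2 = 3 ballots; Aero wins 4–3.
Cirrus vs Model W: Cirrus is ranked higher on 2+2 = 4 ballots, Model W on 3. Cirrus wins 4–3.
Cirrus vs Flux: Cirrus is ranked higher on 2+2 = 4 ballots, Flux on 3. Cirrus wins 4–3.
Cirrus vs Model T: 5 to 2, Cirrus.
Cirrus vs Drift: Cirrus is ranked higher on 1 ballot, Drift on 6. Drift wins 6–1.
Aero vs Model W: 2 for Aero, 5 for Model W — Model W by 5–2.
Aero vs Flux: Aero preferred on 2+2 = 4 ballots; Aero wins 4–3.
Aero vs Model T: Aero preferred on 2+1+2+1 = 6 ballots; Aero wins 6–1.
Aero vs Drift: 4 to 3, Aero.
Model W vs Flux: 5 to 2, Model W.
Model W vs Model T: 6 to 1, Model W.
Model W vs Drift: 2 to 5, Drift.
Flux vs Model T: 3 to 4, Model T.
Flux vs Drift: 3 to 4, Drift.
Model T vs Drift: Model T preferred on 1 ballot; Drift wins 6–1.
Every design loses at least once (Cirrus loses to Aero; Aero loses to Model W; Model W loses to Cirrus; Flux loses to Cirrus; Model T loses to Cirrus; Drift loses to Aero). The majority relation contains the cycle Cirrus > Model W > Aero > Cirrus, so there is no Condorcet winner.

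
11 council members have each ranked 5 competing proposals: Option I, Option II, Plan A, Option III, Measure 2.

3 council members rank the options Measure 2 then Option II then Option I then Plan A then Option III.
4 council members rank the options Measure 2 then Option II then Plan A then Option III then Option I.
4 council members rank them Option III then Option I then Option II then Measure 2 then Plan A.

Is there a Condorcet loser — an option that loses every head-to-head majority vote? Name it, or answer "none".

Pairwise majorities:
Option I vs Option II: Option I preferred on 4 ballots; Option II wins 7–4.
Option I vs Plan A: 3+4 = 7 for Option I, 4 for Plan A — Option I by 7–4.
Option I vs Option III: Option I is ranked higher on 3 ballots, Option III on 8. Option III wins 8–3.
Option I vs Measure 2: Measure 2, 7–4.
Option II vs Plan A: Option II wins 11–0.
Option II vs Option III: Option II, 7–4.
Option II vs Measure 2: 4 for Option II, 7 for Measure 2 — Measure 2 by 7–4.
Plan A vs Option III: 7 to 4, Plan A.
Plan A vs Measure 2: Plan A is ranked higher on 0 ballots, Measure 2 on 11. Measure 2 wins 11–0.
Option III vs Measure 2: Option III preferred on 4 ballots; Measure 2 wins 7–4.
No option is winless: Option I beats Plan A; Option II beats Option I; Plan A beats Option III; Option III beats Option I; Measure 2 beats Option I. There is no Condorcet loser.

none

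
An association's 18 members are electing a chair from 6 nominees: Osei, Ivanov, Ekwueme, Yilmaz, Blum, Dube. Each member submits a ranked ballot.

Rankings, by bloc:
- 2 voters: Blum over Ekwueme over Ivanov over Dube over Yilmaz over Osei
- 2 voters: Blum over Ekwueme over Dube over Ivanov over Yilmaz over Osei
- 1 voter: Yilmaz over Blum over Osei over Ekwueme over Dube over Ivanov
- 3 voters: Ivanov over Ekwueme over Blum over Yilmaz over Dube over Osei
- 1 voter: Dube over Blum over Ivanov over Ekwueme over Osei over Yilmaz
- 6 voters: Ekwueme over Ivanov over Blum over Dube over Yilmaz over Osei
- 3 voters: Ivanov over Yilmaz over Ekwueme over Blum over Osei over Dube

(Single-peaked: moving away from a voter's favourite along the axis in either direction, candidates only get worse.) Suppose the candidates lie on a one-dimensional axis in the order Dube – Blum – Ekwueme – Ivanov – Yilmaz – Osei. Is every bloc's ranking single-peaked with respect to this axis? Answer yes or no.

Axis positions: Dube=1, Blum=2, Ekwueme=3, Ivanov=4, Yilmaz=5, Osei=6.
Bloc 1 (peak Blum at position 2): ranking walks positions 2-3-4-1-5-6, expanding outward from the peak — single-peaked.
Bloc 2 (peak Blum at position 2): ranking walks positions 2-3-1-4-5-6, expanding outward from the peak — single-peaked.
Bloc 3: ranking walks positions 5-2-6-3-1-4; Blum is ranked above Ivanov even though Ivanov lies between Blum and the peak Yilmaz on the axis — preferences dip and rise again. Not single-peaked.
Bloc 4 (peak Ivanov at position 4): ranking walks positions 4-3-2-5-1-6, expanding outward from the peak — single-peaked.
Bloc 5: ranking walks positions 1-2-4-3-6-5; Ivanov is ranked above Ekwueme even though Ekwueme lies between Ivanov and the peak Dube on the axis — preferences dip and rise again. Not single-peaked.
Bloc 6 (peak Ekwueme at position 3): ranking walks positions 3-4-2-1-5-6, expanding outward from the peak — single-peaked.
Bloc 7 (peak Ivanov at position 4): ranking walks positions 4-5-3-2-6-1, expanding outward from the peak — single-peaked.
Bloc 3 violates single-peakedness, so the profile is not single-peaked on this axis.

no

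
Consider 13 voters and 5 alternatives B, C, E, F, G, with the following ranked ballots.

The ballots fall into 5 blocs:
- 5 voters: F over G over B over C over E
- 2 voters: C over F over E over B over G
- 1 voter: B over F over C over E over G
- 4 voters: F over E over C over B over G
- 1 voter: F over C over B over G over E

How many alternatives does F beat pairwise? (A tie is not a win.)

F against each rival (13 voters):
F vs B: F, 12–1.
F vs C: F is ranked higher on 5+1+4+1 = 11 ballots, C on 2. F wins 11–2.
F vs E: F wins 13–0.
F vs G: F wins 13–0.
F beats B, C, E, G — 4 pairwise wins.

4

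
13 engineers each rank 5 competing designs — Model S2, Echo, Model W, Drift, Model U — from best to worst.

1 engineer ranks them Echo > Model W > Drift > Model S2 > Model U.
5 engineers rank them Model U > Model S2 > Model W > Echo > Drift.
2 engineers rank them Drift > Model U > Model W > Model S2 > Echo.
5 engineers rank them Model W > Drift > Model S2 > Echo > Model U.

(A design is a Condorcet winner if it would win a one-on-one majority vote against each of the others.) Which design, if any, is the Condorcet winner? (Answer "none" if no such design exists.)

Head-to-head results (13 engineers):
Model S2 vs Echo: 12 to 1, Model S2.
Model S2 vs Model W: Model S2 preferred on 5 ballots; Model W wins 8–5.
Model S2 vs Drift: 5 for Model S2, 8 for Drift — Drift by 8–5.
Model S2 vs Model U: 6 to 7, Model U.
Echo vs Model W: 1 to 12, Model W.
Echo vs Drift: Echo preferred on 1+5 = 6 ballots; Drift wins 7–6.
Echo vs Model U: Echo preferred on 1+5 = 6 ballots; Model U wins 7–6.
Model W vs Drift: 11 to 2, Model W.
Model W vs Model U: 6 to 7, Model U.
Drift vs Model U: 8 to 5, Drift.
No design is unbeaten: Model S2 loses to Model W; Echo loses to Model S2; Model W loses to Model U; Drift loses to Model W; Model U loses to Drift. In particular Model W beats Drift beats Model U beats Model W is a majority cycle — no Condorcet winner exists.

none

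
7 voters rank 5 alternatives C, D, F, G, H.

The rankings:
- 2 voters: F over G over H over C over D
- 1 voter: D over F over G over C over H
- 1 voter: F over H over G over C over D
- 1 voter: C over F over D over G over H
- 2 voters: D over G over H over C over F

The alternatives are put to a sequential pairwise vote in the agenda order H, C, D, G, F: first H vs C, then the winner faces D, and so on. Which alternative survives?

F

Round 1: H vs C — 5–2, H advances.
Round 2: H vs D — 3–4, D advances.
Round 3: D vs G — 4–3, D advances.
Round 4: D vs F — 3–4, F advances.
The agenda winner is F.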